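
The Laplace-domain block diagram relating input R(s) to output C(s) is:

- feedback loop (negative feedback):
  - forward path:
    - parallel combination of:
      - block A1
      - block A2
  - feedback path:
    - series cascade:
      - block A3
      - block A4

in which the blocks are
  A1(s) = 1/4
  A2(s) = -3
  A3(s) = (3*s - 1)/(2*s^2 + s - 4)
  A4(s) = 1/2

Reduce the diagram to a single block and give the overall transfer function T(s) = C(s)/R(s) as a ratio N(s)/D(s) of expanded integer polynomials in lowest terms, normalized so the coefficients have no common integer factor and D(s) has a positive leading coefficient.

The answer is (-44*s^2 - 22*s + 88)/(16*s^2 - 25*s - 21).

Reasoning:
Step 1 - reduce the parallel group A1, A2 gives (-11)/4
Step 2 - combine A3, A4 in series gives (3*s - 1)/(4*s^2 + 2*s - 8)
Step 3 - close the feedback loop around (A1+A2), (A3*A4): this yields T(s), and no further normalization is needed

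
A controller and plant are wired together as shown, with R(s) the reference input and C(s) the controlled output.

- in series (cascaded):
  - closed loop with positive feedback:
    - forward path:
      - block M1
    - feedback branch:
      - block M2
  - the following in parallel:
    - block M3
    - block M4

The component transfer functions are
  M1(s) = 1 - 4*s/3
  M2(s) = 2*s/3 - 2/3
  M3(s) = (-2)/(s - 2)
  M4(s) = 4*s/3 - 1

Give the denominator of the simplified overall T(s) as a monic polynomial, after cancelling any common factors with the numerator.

Step 1: reduce the feedback loop with forward M1 and return M2 = (9 - 12*s)/(8*s^2 - 14*s + 15)
Step 2: parallel reduction of M3, M4 = (4*s^2 - 11*s)/(3*s - 6)
Step 3: series reduction of [M1/(1-M1*M2)], (M3+M4) = (-16*s^3 + 56*s^2 - 33*s)/(8*s^3 - 30*s^2 + 43*s - 30)
The result of step 3 is T(s) in lowest terms. Its denominator has leading coefficient 8; dividing the denominator through by 8 makes it monic.

Final answer: s^3 - 15*s^2/4 + 43*s/8 - 15/4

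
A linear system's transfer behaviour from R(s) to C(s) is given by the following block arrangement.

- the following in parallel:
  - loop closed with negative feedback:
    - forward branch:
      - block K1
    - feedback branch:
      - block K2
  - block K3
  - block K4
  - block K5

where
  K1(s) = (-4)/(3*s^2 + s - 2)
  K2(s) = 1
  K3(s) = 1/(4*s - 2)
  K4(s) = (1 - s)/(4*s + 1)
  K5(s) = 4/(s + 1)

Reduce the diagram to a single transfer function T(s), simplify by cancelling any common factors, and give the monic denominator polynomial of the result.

Answer: s^5 + 13*s^4/12 - 17*s^3/8 - 7*s^2/4 + 17*s/24 + 1/4

Working:
Step 1: close the feedback loop around K1, K2 -> (-4)/(3*s^2 + s - 6)
Step 2: reduce the parallel group [K1/(1+K1*K2)], K3, K4, K5 -> (-12*s^5 + 206*s^4 + 9*s^3 - 502*s^2 + 57*s + 62)/(48*s^5 + 52*s^4 - 102*s^3 - 84*s^2 + 34*s + 12)
That last expression is T(s), already simplified. Scaling its denominator by 1/48 (the reciprocal of the leading coefficient) yields the monic denominator.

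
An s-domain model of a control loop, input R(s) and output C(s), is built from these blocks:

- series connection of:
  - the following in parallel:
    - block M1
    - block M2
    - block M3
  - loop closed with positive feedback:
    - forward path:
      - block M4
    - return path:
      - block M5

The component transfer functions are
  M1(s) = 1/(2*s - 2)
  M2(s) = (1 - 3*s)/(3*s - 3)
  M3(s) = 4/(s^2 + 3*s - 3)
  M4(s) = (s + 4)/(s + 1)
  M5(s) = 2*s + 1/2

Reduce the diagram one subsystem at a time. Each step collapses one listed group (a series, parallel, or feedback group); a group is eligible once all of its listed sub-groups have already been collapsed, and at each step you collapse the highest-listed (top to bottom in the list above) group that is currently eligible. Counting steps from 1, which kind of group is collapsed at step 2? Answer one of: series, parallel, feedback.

Answer: feedback

Working:
[1] parallel reduction of M1, M2, M3
[2] close the feedback loop around M4, M5
[3] multiply (M1+M2+M3), [M4/(1-M4*M5)] (series)
The group at step 2 is a feedback group.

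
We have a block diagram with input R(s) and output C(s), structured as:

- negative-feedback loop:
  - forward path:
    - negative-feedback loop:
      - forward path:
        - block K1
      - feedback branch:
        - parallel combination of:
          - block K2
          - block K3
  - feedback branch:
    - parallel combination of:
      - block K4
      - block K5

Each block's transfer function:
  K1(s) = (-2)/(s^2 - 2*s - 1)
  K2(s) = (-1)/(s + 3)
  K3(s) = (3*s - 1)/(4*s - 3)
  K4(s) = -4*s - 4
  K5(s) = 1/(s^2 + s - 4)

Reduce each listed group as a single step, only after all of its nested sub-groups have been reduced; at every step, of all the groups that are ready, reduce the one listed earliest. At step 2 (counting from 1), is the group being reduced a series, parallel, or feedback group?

Step 1 - add K2, K3 (parallel)
Step 2 - feedback reduction of K1, (K2+K3)
Step 3 - add K4, K5 (parallel)
Step 4 - feedback reduction of [K1/(1+K1*(K2+K3))], (K4+K5)
Step 2: feedback.

Final answer: feedback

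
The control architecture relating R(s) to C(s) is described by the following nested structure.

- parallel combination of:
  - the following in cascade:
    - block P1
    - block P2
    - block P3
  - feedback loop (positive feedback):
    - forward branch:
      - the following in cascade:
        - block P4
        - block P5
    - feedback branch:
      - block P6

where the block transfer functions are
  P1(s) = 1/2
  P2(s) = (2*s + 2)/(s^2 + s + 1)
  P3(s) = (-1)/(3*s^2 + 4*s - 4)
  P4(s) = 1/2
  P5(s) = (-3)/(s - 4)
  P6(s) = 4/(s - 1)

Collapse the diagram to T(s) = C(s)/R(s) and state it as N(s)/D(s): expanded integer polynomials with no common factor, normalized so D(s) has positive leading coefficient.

Step 1: combine P1, P2, P3 in series; result (-s - 1)/(3*s^4 + 7*s^3 + 3*s^2 - 4)
Step 2: reduce the series chain P4, P5; result (-3)/(2*s - 8)
Step 3: apply the feedback formula to (P4*P5), P6; result (3 - 3*s)/(2*s^2 - 10*s + 20)
Step 4: reduce the parallel group (P1*P2*P3), [(P4*P5)/(1-(P4*P5)*P6)]; the result is T(s) itself (integer coefficients, no common factor, positive leading denominator coefficient)

Answer: (-9*s^5 - 12*s^4 + 10*s^3 + 17*s^2 + 2*s - 32)/(6*s^6 - 16*s^5 - 4*s^4 + 110*s^3 + 52*s^2 + 40*s - 80)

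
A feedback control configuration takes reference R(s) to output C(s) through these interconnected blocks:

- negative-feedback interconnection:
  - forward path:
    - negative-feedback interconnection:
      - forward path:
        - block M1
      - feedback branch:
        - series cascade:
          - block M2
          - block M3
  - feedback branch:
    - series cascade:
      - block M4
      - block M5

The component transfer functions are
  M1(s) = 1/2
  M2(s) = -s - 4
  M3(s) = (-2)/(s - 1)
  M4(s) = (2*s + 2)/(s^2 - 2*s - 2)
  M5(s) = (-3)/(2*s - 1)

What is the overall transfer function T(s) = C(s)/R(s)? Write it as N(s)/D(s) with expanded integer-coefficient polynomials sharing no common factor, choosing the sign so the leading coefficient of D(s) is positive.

(1) reduce the series chain M2, M3; result (2*s + 8)/(s - 1)
(2) apply the feedback formula to M1, (M2*M3); result (s - 1)/(4*s + 6)
(3) cascade M4, M5; result (-6*s - 6)/(2*s^3 - 5*s^2 - 2*s + 2)
(4) feedback reduction of [M1/(1+M1*(M2*M3))], (M4*M5), which is the overall transfer function T(s) = C(s)/R(s) in lowest terms

Final answer: (2*s^4 - 7*s^3 + 3*s^2 + 4*s - 2)/(8*s^4 - 8*s^3 - 44*s^2 - 4*s + 18)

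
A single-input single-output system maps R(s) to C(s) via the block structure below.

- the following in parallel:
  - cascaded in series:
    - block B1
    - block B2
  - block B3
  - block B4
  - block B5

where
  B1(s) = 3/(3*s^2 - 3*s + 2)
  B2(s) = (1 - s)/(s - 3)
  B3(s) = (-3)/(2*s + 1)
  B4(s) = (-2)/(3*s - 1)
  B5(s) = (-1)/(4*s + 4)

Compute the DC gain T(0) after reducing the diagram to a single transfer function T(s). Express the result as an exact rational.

Step 1 - multiply B1, B2 (series) = (3 - 3*s)/(3*s^3 - 12*s^2 + 11*s - 6)
Step 2 - combine (B1*B2), B3, B4, B5 in parallel = (-174*s^5 + 477*s^4 - 47*s^3 - 167*s^2 + 361*s - 42)/(72*s^6 - 204*s^5 - 72*s^4 + 152*s^3 - 120*s^2 - 44*s + 24)
The step-2 result is T(s). Setting s = 0: T(0) = -42/24 = -7/4.

Therefore the answer is -7/4.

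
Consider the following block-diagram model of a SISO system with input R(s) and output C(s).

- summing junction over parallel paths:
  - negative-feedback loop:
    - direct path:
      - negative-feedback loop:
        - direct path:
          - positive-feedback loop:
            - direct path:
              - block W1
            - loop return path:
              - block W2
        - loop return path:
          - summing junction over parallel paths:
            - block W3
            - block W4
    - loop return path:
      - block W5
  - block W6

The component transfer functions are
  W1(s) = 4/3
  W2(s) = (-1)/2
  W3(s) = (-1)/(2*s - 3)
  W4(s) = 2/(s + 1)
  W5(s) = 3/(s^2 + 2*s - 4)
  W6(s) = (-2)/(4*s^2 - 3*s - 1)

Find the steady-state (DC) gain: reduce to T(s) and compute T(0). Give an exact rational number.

Answer: 40/17

Working:
Step 1. collapse the loop (W1 forward, W2 return), giving 4/5
Step 2. sum the parallel branches W3, W4, giving (3*s - 7)/(2*s^2 - s - 3)
Step 3. feedback reduction of [W1/(1-W1*W2)], (W3+W4), giving (8*s^2 - 4*s - 12)/(10*s^2 + 7*s - 43)
Step 4. collapse the loop ([[W1/(1-W1*W2)]/(1+[W1/(1-W1*W2)]*(W3+W4))] forward, W5 return), giving (8*s^4 + 12*s^3 - 52*s^2 - 8*s + 48)/(10*s^4 + 27*s^3 - 45*s^2 - 126*s + 136)
Step 5. combine [[[W1/(1-W1*W2)]/(1+[W1/(1-W1*W2)]*(W3+W4))]/(1+[[W1/(1-W1*W2)]/(1+[W1/(1-W1*W2)]*(W3+W4))]*W5)], W6 in parallel, giving (32*s^6 + 24*s^5 - 272*s^4 + 58*s^3 + 358*s^2 + 116*s - 320)/(40*s^6 + 78*s^5 - 271*s^4 - 396*s^3 + 967*s^2 - 282*s - 136)
Evaluating the step-5 result (the overall T(s)) at s = 0 gives T(0) = -320/(-136) = 40/17.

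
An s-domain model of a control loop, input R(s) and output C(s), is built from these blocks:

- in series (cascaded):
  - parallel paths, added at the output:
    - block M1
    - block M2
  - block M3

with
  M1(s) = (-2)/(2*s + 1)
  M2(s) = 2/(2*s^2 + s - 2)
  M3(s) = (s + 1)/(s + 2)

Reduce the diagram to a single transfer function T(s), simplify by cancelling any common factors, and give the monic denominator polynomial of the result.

Answer: s^4 + 3*s^3 + 5*s^2/4 - 2*s - 1

Working:
1. parallel reduction of M1, M2 = (-4*s^2 + 2*s + 6)/(4*s^3 + 4*s^2 - 3*s - 2)
2. reduce the series chain (M1+M2), M3 = (-4*s^3 - 2*s^2 + 8*s + 6)/(4*s^4 + 12*s^3 + 5*s^2 - 8*s - 4)
T(s) is the step-2 result (common factors already cancelled). Leading coefficient of the denominator: 4. Divide through by 4 for the monic polynomial.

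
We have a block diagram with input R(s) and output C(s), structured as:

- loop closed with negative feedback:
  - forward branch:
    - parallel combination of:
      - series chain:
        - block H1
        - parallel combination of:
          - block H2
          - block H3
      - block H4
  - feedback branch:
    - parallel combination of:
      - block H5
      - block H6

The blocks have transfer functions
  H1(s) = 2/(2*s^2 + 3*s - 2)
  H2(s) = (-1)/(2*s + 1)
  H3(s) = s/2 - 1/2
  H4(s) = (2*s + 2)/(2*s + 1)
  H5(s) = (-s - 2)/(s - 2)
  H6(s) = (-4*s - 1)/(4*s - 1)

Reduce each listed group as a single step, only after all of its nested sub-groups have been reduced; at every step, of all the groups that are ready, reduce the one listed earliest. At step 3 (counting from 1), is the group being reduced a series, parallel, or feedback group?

1. add H2, H3 (parallel)
2. cascade H1, (H2+H3)
3. parallel reduction of (H1*(H2+H3)), H4
4. parallel reduction of H5, H6
5. feedback reduction of ((H1*(H2+H3))+H4), (H5+H6)
At step 3 the group reduced is parallel.

Therefore the answer is parallel.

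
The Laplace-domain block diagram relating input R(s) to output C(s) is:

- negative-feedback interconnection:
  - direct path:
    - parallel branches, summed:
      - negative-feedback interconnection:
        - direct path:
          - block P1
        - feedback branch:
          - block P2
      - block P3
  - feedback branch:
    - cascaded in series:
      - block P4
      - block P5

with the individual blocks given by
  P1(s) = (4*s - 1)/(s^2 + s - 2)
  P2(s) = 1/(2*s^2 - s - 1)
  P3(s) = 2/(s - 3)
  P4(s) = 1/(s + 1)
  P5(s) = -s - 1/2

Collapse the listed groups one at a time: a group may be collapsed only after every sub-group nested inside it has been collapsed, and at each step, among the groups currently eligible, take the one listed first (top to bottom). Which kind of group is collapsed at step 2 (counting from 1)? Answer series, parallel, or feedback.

Step 1. close the feedback loop around P1, P2
Step 2. parallel reduction of [P1/(1+P1*P2)], P3
Step 3. combine P4, P5 in series
Step 4. collapse the loop (([P1/(1+P1*P2)]+P3) forward, (P4*P5) return)
Step 2: parallel.

Therefore the answer is parallel.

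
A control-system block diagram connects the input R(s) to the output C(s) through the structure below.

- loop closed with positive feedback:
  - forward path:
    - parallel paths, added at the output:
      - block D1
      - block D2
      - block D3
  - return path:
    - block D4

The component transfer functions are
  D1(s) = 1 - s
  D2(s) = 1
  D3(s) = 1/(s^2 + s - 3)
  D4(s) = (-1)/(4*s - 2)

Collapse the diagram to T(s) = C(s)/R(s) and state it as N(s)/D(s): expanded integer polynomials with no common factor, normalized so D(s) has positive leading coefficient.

Step 1: combine D1, D2, D3 in parallel = (-s^3 + s^2 + 5*s - 5)/(s^2 + s - 3)
Step 2: feedback reduction of (D1+D2+D3), D4, which is the overall transfer function T(s) = C(s)/R(s) in lowest terms

Final answer: (-4*s^4 + 6*s^3 + 18*s^2 - 30*s + 10)/(3*s^3 + 3*s^2 - 9*s + 1)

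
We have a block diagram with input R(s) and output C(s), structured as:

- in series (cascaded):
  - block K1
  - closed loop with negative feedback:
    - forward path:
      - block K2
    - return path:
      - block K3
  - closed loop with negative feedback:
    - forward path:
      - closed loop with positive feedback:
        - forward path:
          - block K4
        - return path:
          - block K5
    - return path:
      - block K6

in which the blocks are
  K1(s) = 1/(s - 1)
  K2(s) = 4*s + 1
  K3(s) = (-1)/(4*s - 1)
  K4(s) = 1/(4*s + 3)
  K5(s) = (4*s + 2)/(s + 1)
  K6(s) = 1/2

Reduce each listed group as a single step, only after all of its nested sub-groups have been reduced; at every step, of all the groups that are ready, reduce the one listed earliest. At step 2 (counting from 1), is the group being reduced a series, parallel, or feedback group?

Step 1: collapse the loop (K2 forward, K3 return)
Step 2: apply the feedback formula to K4, K5
Step 3: feedback reduction of [K4/(1-K4*K5)], K6
Step 4: reduce the series chain K1, [K2/(1+K2*K3)], [[K4/(1-K4*K5)]/(1+[K4/(1-K4*K5)]*K6)]
The group at step 2 is a feedback group.

Hence the answer: feedback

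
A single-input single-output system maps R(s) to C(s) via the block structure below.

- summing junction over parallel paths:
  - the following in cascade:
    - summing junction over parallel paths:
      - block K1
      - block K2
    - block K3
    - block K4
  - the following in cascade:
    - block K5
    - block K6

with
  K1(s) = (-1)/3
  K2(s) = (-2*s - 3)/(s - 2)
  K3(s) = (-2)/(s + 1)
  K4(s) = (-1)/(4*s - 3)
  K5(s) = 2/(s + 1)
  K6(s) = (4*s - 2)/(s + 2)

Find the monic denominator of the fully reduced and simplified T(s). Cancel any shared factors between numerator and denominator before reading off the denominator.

Answer: s^4 + s^3/4 - 19*s^2/4 - s + 3

Working:
Step 1. sum the parallel branches K1, K2; result (-7*s - 7)/(3*s - 6)
Step 2. reduce the series chain (K1+K2), K3, K4; result (-14)/(12*s^2 - 33*s + 18)
Step 3. combine K5, K6 in series; result (8*s - 4)/(s^2 + 3*s + 2)
Step 4. reduce the parallel group ((K1+K2)*K3*K4), (K5*K6); result (96*s^3 - 326*s^2 + 234*s - 100)/(12*s^4 + 3*s^3 - 57*s^2 - 12*s + 36)
Step 4 gives the fully reduced T(s), with no common factor left to cancel. The denominator's leading coefficient is 12, so divide each of its coefficients by 12 to get the monic form.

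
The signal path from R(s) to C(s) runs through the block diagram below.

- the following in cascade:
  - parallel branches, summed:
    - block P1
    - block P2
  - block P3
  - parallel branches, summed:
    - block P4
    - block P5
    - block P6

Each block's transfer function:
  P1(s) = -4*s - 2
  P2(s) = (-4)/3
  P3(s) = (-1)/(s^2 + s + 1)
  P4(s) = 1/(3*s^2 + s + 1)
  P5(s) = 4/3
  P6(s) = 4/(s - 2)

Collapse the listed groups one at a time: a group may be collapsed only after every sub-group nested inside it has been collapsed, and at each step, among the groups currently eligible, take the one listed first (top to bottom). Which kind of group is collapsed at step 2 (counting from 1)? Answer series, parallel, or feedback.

(1) reduce the parallel group P1, P2
(2) combine P4, P5, P6 in parallel
(3) reduce the series chain (P1+P2), P3, (P4+P5+P6)
At step 2 the group reduced is parallel.

Final answer: parallel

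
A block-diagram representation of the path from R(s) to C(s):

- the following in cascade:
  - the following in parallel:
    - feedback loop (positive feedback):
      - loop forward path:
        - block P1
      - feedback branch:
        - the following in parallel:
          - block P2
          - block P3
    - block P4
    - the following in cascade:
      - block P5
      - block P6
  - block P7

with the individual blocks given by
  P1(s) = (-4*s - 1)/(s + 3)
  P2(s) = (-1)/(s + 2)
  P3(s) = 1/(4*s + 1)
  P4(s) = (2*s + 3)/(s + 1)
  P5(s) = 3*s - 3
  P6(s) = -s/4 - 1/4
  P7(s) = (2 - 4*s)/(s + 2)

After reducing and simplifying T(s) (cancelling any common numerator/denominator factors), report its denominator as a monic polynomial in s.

Answer: s^4 + 5*s^3 + 15*s^2 + 25*s + 14

Working:
[1] combine P2, P3 in parallel = (1 - 3*s)/(4*s^2 + 9*s + 2)
[2] collapse the loop (P1 forward, (P2+P3) return) = (-4*s^2 - 9*s - 2)/(s^2 + 2*s + 7)
[3] multiply P5, P6 (series) = 3/4 - 3*s^2/4
[4] reduce the parallel group [P1/(1-P1*(P2+P3))], P4, (P5*P6) = (-3*s^5 - 9*s^4 - 32*s^3 - 36*s^2 + 63*s + 97)/(4*s^3 + 12*s^2 + 36*s + 28)
[5] multiply ([P1/(1-P1*(P2+P3))]+P4+(P5*P6)), P7 (series) = (6*s^6 + 15*s^5 + 55*s^4 + 40*s^3 - 162*s^2 - 131*s + 97)/(2*s^4 + 10*s^3 + 30*s^2 + 50*s + 28)
No further cancellation is possible in the step-5 result, so that is T(s). Its denominator becomes monic after dividing by the leading coefficient 2.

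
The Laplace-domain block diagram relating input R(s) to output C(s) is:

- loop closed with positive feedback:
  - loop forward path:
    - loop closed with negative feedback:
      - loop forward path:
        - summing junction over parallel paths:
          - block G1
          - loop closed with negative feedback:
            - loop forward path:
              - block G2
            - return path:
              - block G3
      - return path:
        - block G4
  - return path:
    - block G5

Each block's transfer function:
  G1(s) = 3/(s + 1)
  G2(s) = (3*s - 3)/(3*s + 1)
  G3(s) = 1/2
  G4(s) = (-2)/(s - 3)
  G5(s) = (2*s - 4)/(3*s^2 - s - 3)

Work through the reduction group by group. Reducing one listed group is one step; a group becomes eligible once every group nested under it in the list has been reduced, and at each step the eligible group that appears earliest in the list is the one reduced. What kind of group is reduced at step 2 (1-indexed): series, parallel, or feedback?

The answer is parallel.

Reasoning:
[1] apply the feedback formula to G2, G3
[2] sum the parallel branches G1, [G2/(1+G2*G3)]
[3] reduce the feedback loop with forward (G1+[G2/(1+G2*G3)]) and return G4
[4] feedback reduction of [(G1+[G2/(1+G2*G3)])/(1+(G1+[G2/(1+G2*G3)])*G4)], G5
The group at step 2 is a parallel group.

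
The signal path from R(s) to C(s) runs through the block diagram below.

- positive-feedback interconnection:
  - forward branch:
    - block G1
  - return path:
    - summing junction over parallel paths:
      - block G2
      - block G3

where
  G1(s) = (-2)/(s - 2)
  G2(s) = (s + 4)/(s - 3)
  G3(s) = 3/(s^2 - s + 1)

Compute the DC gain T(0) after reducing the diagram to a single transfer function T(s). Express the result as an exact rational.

Reducing step by step:

1. parallel reduction of G2, G3; result (s^3 + 3*s^2 - 5)/(s^3 - 4*s^2 + 4*s - 3)
2. close the feedback loop around G1, (G2+G3); result (-2*s^3 + 8*s^2 - 8*s + 6)/(s^4 - 4*s^3 + 18*s^2 - 11*s - 4)
That last expression is T(s); at s = 0 only the constant terms survive, so T(0) = 6/(-4) = -3/2.

Answer: -3/2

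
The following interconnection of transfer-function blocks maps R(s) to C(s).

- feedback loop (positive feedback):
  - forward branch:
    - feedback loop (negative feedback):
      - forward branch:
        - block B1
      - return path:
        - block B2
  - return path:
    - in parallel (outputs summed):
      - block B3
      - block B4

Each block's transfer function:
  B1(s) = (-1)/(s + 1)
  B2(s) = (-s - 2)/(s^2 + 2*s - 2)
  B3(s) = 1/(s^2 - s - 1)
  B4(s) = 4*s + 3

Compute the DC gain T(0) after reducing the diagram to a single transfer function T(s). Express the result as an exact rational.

1. reduce the feedback loop with forward B1 and return B2; result (-s^2 - 2*s + 2)/(s^3 + 3*s^2 + s)
2. sum the parallel branches B3, B4; result (4*s^3 - s^2 - 7*s - 2)/(s^2 - s - 1)
3. apply the feedback formula to [B1/(1+B1*B2)], (B3+B4); result (-s^4 - s^3 + 5*s^2 - 2)/(5*s^5 + 9*s^4 - 20*s^3 - 18*s^2 + 9*s + 4)
The step-3 result is T(s). Setting s = 0: T(0) = -2/4 = -1/2.

Answer: -1/2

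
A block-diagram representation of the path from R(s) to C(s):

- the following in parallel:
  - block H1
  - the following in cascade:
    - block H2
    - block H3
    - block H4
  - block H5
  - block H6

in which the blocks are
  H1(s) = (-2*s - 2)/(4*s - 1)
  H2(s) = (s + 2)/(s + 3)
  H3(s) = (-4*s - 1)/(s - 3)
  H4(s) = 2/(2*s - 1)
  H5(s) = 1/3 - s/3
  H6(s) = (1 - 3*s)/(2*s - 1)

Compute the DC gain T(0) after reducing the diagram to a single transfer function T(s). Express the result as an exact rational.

Reducing step by step:

(1) combine H2, H3, H4 in series, giving (-8*s^2 - 18*s - 4)/(2*s^3 - s^2 - 18*s + 9)
(2) sum the parallel branches H1, (H2*H3*H4), H5, H6, giving (-8*s^5 - 34*s^4 - 16*s^3 + 118*s^2 - 66*s - 24)/(24*s^4 - 18*s^3 - 213*s^2 + 162*s - 27)
Step 2 gives the overall T(s). Then T(0) = -24/(-27) = 8/9.

Answer: 8/9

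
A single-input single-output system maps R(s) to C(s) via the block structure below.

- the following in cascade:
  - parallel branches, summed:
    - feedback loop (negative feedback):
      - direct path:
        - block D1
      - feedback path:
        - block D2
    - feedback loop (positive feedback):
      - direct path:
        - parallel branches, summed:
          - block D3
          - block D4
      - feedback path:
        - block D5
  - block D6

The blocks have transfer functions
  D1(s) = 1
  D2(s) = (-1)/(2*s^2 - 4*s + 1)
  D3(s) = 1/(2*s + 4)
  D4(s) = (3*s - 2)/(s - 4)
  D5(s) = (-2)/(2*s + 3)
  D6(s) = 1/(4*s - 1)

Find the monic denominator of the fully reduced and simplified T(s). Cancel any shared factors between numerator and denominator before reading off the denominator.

Reducing step by step:

Step 1: close the feedback loop around D1, D2: (2*s^2 - 4*s + 1)/(2*s^2 - 4*s)
Step 2: sum the parallel branches D3, D4: (6*s^2 + 9*s - 12)/(2*s^2 - 4*s - 16)
Step 3: close the feedback loop around (D3+D4), D5: (12*s^3 + 36*s^2 + 3*s - 36)/(4*s^3 + 10*s^2 - 26*s - 72)
Step 4: parallel reduction of [D1/(1+D1*D2)], [(D3+D4)/(1-(D3+D4)*D5)]: (16*s^5 + 14*s^4 - 113*s^3 - 57*s^2 + 203*s - 36)/(4*s^5 + 2*s^4 - 46*s^3 - 20*s^2 + 144*s)
Step 5: cascade ([D1/(1+D1*D2)]+[(D3+D4)/(1-(D3+D4)*D5)]), D6: (16*s^5 + 14*s^4 - 113*s^3 - 57*s^2 + 203*s - 36)/(16*s^6 + 4*s^5 - 186*s^4 - 34*s^3 + 596*s^2 - 144*s)
No further cancellation is possible in the step-5 result, so that is T(s). Its denominator becomes monic after dividing by the leading coefficient 16.

Answer: s^6 + s^5/4 - 93*s^4/8 - 17*s^3/8 + 149*s^2/4 - 9*s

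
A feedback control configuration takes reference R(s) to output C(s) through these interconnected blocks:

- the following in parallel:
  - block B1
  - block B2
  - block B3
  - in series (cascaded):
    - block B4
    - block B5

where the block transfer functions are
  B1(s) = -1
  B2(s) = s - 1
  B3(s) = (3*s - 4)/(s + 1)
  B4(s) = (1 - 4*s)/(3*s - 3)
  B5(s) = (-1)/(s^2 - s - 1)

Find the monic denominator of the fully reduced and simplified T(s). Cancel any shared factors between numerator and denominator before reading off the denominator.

Reducing step by step:

(1) cascade B4, B5; result (4*s - 1)/(3*s^3 - 6*s^2 + 3)
(2) reduce the parallel group B1, B2, B3, (B4*B5); result (3*s^5 - 30*s^3 + 43*s^2 + 9*s - 19)/(3*s^4 - 3*s^3 - 6*s^2 + 3*s + 3)
No further cancellation is possible in the step-2 result, so that is T(s). Its denominator becomes monic after dividing by the leading coefficient 3.

Answer: s^4 - s^3 - 2*s^2 + s + 1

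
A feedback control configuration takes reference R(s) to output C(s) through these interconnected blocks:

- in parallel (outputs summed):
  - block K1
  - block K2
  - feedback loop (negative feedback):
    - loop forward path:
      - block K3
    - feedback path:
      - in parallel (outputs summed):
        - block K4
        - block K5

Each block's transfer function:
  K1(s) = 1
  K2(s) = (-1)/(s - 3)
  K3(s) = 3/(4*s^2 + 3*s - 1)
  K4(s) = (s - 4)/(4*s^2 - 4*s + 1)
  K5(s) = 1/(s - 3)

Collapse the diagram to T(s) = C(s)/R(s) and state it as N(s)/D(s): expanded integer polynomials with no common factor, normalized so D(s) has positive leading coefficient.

Step 1. sum the parallel branches K4, K5, giving (5*s^2 - 11*s + 13)/(4*s^3 - 16*s^2 + 13*s - 3)
Step 2. reduce the feedback loop with forward K3 and return (K4+K5), giving (12*s^3 - 48*s^2 + 39*s - 9)/(16*s^5 - 52*s^4 + 58*s^2 - 55*s + 42)
Step 3. combine K1, K2, [K3/(1+K3*(K4+K5))] in parallel, which is the overall transfer function T(s) = C(s)/R(s) in lowest terms

Therefore the answer is (16*s^6 - 116*s^5 + 220*s^4 - 26*s^3 - 104*s^2 + 136*s - 141)/(16*s^6 - 100*s^5 + 156*s^4 + 58*s^3 - 229*s^2 + 207*s - 126).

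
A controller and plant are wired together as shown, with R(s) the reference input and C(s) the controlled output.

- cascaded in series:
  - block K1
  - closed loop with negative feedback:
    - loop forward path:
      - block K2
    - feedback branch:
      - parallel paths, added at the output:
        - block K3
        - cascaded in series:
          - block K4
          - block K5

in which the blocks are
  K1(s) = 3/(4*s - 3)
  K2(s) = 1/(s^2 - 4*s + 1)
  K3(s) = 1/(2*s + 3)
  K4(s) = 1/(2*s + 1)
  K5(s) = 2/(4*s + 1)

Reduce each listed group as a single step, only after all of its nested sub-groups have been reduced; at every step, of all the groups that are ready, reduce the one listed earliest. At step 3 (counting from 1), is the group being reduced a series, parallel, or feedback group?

(1) cascade K4, K5
(2) parallel reduction of K3, (K4*K5)
(3) reduce the feedback loop with forward K2 and return (K3+(K4*K5))
(4) combine K1, [K2/(1+K2*(K3+(K4*K5)))] in series
The group at step 3 is a feedback group.

Therefore the answer is feedback.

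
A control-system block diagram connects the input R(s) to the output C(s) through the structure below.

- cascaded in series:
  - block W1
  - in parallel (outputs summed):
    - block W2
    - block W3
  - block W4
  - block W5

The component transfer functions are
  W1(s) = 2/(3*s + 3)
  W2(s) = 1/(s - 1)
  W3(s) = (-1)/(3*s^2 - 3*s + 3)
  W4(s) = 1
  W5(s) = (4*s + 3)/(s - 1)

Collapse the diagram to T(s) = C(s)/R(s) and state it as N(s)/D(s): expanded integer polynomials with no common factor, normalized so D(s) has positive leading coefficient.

First reduce the diagram to T(s).

Step 1 - reduce the parallel group W2, W3 = (3*s^2 - 4*s + 4)/(3*s^3 - 6*s^2 + 6*s - 3)
Step 2 - reduce the series chain W1, (W2+W3), W4, W5 - this is the overall T(s), already in the required normalized form

Answer: (24*s^3 - 14*s^2 + 8*s + 24)/(9*s^5 - 18*s^4 + 9*s^3 + 9*s^2 - 18*s + 9)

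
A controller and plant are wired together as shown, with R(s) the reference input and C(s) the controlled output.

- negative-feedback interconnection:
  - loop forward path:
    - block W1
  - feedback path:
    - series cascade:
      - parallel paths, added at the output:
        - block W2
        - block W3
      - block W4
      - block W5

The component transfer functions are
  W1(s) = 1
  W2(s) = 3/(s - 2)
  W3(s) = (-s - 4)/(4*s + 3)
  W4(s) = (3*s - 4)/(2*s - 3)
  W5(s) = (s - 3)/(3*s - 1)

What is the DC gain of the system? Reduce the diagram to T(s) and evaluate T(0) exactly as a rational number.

Answer: -3/31

Working:
(1) add W2, W3 (parallel), giving (-s^2 + 10*s + 17)/(4*s^2 - 5*s - 6)
(2) multiply (W2+W3), W4, W5 (series), giving (-3*s^4 + 43*s^3 - 91*s^2 - 101*s + 204)/(24*s^4 - 74*s^3 + 31*s^2 + 51*s - 18)
(3) collapse the loop (W1 forward, ((W2+W3)*W4*W5) return), giving (24*s^4 - 74*s^3 + 31*s^2 + 51*s - 18)/(21*s^4 - 31*s^3 - 60*s^2 - 50*s + 186)
DC gain: substitute s = 0 into T(s) from step 3: T(0) = -18/186 = -3/31.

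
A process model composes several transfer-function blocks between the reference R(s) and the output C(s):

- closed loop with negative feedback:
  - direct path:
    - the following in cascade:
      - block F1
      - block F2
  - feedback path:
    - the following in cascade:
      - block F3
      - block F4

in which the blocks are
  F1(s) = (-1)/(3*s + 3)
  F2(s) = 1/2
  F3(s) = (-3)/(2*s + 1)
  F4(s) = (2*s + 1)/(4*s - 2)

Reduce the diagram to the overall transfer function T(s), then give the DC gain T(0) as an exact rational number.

Reducing step by step:

(1) cascade F1, F2 = (-1)/(6*s + 6)
(2) cascade F3, F4 = (-3)/(4*s - 2)
(3) collapse the loop ((F1*F2) forward, (F3*F4) return) = (2 - 4*s)/(24*s^2 + 12*s - 9)
DC gain: substitute s = 0 into T(s) from step 3: T(0) = 2/(-9) = -2/9.

Answer: -2/9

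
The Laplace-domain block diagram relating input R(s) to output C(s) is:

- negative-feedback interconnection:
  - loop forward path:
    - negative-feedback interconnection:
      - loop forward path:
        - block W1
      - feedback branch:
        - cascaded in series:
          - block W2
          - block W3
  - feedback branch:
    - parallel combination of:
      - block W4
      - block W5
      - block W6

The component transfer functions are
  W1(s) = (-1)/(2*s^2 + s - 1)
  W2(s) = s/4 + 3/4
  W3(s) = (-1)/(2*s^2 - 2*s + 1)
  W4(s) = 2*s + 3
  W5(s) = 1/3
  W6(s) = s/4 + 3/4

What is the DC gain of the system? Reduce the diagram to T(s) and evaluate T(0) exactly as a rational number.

Answer: 3/13

Working:
(1) multiply W2, W3 (series); result (-s - 3)/(8*s^2 - 8*s + 4)
(2) feedback reduction of W1, (W2*W3); result (-8*s^2 + 8*s - 4)/(16*s^4 - 8*s^3 - 8*s^2 + 13*s - 1)
(3) sum the parallel branches W4, W5, W6; result 9*s/4 + 49/12
(4) reduce the feedback loop with forward [W1/(1+W1*(W2*W3))] and return (W4+W5+W6); result (-12*s^2 + 12*s - 6)/(24*s^4 - 39*s^3 - 34*s^2 + 55*s - 26)
Evaluating the step-4 result (the overall T(s)) at s = 0 gives T(0) = -6/(-26) = 3/13.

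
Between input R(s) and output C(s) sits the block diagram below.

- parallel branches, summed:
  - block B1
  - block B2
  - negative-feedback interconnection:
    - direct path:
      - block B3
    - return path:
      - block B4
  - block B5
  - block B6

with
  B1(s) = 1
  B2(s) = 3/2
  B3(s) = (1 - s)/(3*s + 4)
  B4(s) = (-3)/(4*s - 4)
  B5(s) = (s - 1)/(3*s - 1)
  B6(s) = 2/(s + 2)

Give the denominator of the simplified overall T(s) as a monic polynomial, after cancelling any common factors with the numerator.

Step 1: collapse the loop (B3 forward, B4 return) = (4 - 4*s)/(12*s + 19)
Step 2: add B1, B2, [B3/(1+B3*B4)], B5, B6 (parallel) = (180*s^3 + 775*s^2 + 581*s - 358)/(72*s^3 + 234*s^2 + 142*s - 76)
No further cancellation is possible in the step-2 result, so that is T(s). Its denominator becomes monic after dividing by the leading coefficient 72.

Final answer: s^3 + 13*s^2/4 + 71*s/36 - 19/18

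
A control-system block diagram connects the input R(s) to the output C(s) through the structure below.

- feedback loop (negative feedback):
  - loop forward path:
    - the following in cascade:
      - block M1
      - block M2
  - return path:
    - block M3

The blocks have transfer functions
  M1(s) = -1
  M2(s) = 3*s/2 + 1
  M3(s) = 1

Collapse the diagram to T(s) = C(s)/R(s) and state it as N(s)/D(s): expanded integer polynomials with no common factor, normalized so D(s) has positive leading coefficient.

First reduce the diagram to T(s).

(1) cascade M1, M2: -3*s/2 - 1
(2) reduce the feedback loop with forward (M1*M2) and return M3 - this is the overall T(s), already in the required normalized form

Answer: (3*s + 2)/(3*s)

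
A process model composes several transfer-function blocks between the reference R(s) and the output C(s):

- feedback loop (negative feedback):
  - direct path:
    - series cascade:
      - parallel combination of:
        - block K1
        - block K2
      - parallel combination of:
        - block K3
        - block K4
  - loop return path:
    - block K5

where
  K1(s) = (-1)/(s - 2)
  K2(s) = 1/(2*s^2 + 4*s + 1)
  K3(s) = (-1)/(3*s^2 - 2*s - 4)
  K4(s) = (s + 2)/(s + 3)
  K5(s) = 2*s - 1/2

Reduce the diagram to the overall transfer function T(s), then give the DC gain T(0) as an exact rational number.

Answer: 22/5

Working:
Step 1 - combine K1, K2 in parallel = (-2*s^2 - 3*s - 3)/(2*s^3 - 7*s - 2)
Step 2 - reduce the parallel group K3, K4 = (3*s^3 + 4*s^2 - 9*s - 11)/(3*s^3 + 7*s^2 - 10*s - 12)
Step 3 - cascade (K1+K2), (K3+K4) = (-6*s^5 - 17*s^4 - 3*s^3 + 37*s^2 + 60*s + 33)/(6*s^6 + 14*s^5 - 41*s^4 - 79*s^3 + 56*s^2 + 104*s + 24)
Step 4 - apply the feedback formula to ((K1+K2)*(K3+K4)), K5 = (12*s^5 + 34*s^4 + 6*s^3 - 74*s^2 - 120*s - 66)/(12*s^6 + 34*s^5 + 77*s^4 + 7*s^3 - 315*s^2 - 280*s - 15)
DC gain: substitute s = 0 into T(s) from step 4: T(0) = -66/(-15) = 22/5.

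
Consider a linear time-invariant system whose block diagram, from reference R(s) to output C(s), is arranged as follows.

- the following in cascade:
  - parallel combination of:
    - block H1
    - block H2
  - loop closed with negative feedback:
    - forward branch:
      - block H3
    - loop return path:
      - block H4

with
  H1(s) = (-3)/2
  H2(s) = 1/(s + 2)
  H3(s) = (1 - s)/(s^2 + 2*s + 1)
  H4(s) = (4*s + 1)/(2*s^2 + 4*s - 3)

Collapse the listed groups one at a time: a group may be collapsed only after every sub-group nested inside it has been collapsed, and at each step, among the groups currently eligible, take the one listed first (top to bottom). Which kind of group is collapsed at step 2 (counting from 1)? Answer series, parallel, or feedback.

Step 1. combine H1, H2 in parallel
Step 2. feedback reduction of H3, H4
Step 3. series reduction of (H1+H2), [H3/(1+H3*H4)]
So the answer for step 2 is feedback.

Answer: feedback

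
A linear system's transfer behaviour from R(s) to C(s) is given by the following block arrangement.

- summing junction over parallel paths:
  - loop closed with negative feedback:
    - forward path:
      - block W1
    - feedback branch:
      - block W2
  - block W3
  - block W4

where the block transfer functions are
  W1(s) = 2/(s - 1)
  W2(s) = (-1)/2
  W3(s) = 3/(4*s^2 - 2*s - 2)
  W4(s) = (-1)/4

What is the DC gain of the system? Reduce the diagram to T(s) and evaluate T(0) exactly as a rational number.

(1) feedback reduction of W1, W2, giving 2/(s - 2)
(2) reduce the parallel group [W1/(1+W1*W2)], W3, W4, giving (-2*s^3 + 21*s^2 - 3*s - 22)/(8*s^3 - 20*s^2 + 4*s + 8)
DC gain: substitute s = 0 into T(s) from step 2: T(0) = -22/8 = -11/4.

Answer: -11/4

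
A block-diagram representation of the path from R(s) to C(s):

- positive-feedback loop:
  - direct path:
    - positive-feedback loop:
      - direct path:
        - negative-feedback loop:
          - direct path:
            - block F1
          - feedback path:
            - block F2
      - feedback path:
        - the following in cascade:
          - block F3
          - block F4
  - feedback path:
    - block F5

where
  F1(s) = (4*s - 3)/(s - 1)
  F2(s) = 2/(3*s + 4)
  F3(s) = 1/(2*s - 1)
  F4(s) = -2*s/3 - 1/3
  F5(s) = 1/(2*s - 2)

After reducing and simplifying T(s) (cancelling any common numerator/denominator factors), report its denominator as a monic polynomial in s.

Reducing step by step:

Step 1. apply the feedback formula to F1, F2 = (12*s^2 + 7*s - 12)/(3*s^2 + 9*s - 10)
Step 2. reduce the series chain F3, F4 = (-2*s - 1)/(6*s - 3)
Step 3. reduce the feedback loop with forward [F1/(1+F1*F2)] and return (F3*F4) = (72*s^3 + 6*s^2 - 93*s + 36)/(42*s^3 + 71*s^2 - 104*s + 18)
Step 4. reduce the feedback loop with forward [[F1/(1+F1*F2)]/(1-[F1/(1+F1*F2)]*(F3*F4))] and return F5 = (144*s^4 - 132*s^3 - 198*s^2 + 258*s - 72)/(84*s^4 - 14*s^3 - 356*s^2 + 337*s - 72)
No further cancellation is possible in the step-4 result, so that is T(s). Its denominator becomes monic after dividing by the leading coefficient 84.

Answer: s^4 - s^3/6 - 89*s^2/21 + 337*s/84 - 6/7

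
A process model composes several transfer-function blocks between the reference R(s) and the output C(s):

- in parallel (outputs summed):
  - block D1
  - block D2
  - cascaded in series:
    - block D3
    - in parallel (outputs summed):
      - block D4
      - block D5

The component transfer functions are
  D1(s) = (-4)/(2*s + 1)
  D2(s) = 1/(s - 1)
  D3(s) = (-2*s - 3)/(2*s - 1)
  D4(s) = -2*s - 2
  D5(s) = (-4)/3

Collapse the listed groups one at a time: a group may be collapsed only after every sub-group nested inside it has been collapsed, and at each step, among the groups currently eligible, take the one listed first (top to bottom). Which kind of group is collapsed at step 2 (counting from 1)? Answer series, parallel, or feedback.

[1] add D4, D5 (parallel)
[2] combine D3, (D4+D5) in series
[3] add D1, D2, (D3*(D4+D5)) (parallel)
The group at step 2 is a series group.

Final answer: series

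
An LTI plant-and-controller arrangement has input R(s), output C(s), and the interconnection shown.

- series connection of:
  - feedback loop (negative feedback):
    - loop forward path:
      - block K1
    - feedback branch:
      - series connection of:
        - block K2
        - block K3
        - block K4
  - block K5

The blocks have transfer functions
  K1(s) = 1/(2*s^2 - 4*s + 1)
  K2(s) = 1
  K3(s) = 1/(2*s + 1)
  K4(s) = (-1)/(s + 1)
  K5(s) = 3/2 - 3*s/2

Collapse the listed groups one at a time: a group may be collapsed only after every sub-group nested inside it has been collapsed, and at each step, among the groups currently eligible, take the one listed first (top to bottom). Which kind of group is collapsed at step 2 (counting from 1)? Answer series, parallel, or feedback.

Reducing step by step:

(1) multiply K2, K3, K4 (series)
(2) collapse the loop (K1 forward, (K2*K3*K4) return)
(3) combine [K1/(1+K1*(K2*K3*K4))], K5 in series
Step 2 collapses a feedback group.

Answer: feedback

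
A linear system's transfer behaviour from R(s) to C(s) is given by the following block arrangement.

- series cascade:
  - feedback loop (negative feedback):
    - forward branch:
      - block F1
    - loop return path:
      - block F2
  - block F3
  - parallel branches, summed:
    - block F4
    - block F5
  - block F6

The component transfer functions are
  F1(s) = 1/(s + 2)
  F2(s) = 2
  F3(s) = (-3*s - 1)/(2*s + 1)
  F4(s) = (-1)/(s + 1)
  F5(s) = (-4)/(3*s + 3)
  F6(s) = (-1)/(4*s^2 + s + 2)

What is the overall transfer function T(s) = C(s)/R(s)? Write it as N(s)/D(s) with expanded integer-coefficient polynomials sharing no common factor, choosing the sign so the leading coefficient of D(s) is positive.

Reducing step by step:

Step 1: feedback reduction of F1, F2: 1/(s + 4)
Step 2: reduce the parallel group F4, F5: (-7)/(3*s + 3)
Step 3: reduce the series chain [F1/(1+F1*F2)], F3, (F4+F5), F6 - this is the overall T(s), already in the required normalized form

Answer: (-21*s - 7)/(24*s^5 + 138*s^4 + 201*s^3 + 153*s^2 + 90*s + 24)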